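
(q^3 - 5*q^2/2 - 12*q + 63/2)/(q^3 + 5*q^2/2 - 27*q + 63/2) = (2*q^2 + q - 21)/(2*q^2 + 11*q - 21)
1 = 1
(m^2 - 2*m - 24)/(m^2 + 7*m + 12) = (m - 6)/(m + 3)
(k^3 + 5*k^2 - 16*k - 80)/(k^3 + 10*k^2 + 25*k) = (k^2 - 16)/(k*(k + 5))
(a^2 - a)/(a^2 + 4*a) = (a - 1)/(a + 4)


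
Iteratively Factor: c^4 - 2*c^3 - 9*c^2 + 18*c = (c - 3)*(c^3 + c^2 - 6*c) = (c - 3)*(c + 3)*(c^2 - 2*c) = (c - 3)*(c - 2)*(c + 3)*(c)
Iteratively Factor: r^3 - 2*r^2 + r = (r - 1)*(r^2 - r) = (r - 1)^2*(r)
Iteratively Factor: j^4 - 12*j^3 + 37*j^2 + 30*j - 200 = (j - 5)*(j^3 - 7*j^2 + 2*j + 40) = (j - 5)*(j + 2)*(j^2 - 9*j + 20) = (j - 5)^2*(j + 2)*(j - 4)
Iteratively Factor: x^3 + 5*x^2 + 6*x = (x + 2)*(x^2 + 3*x) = x*(x + 2)*(x + 3)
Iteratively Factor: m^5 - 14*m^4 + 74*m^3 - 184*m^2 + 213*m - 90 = (m - 5)*(m^4 - 9*m^3 + 29*m^2 - 39*m + 18) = (m - 5)*(m - 3)*(m^3 - 6*m^2 + 11*m - 6) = (m - 5)*(m - 3)*(m - 2)*(m^2 - 4*m + 3) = (m - 5)*(m - 3)^2*(m - 2)*(m - 1)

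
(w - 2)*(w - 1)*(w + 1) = w^3 - 2*w^2 - w + 2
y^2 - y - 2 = (y - 2)*(y + 1)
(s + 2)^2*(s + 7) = s^3 + 11*s^2 + 32*s + 28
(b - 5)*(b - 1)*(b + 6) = b^3 - 31*b + 30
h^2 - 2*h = h*(h - 2)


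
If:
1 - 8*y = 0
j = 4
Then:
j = 4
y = 1/8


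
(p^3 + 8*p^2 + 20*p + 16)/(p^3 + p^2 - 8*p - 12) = (p + 4)/(p - 3)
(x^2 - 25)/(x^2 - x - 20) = (x + 5)/(x + 4)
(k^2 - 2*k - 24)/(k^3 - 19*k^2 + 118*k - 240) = (k + 4)/(k^2 - 13*k + 40)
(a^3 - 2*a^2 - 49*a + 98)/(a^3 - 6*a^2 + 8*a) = (a^2 - 49)/(a*(a - 4))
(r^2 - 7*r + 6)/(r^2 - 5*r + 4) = (r - 6)/(r - 4)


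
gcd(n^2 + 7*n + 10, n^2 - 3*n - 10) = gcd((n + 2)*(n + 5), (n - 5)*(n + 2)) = n + 2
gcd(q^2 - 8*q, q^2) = q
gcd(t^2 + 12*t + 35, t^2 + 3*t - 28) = t + 7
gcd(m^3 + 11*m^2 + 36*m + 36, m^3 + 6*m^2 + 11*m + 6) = m^2 + 5*m + 6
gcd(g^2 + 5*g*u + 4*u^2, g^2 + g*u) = g + u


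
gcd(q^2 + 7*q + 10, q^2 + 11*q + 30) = q + 5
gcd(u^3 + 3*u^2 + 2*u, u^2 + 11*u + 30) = 1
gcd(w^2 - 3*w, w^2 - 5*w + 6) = w - 3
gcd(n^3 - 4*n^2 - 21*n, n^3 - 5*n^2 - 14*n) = n^2 - 7*n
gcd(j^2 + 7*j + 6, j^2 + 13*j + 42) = j + 6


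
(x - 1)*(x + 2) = x^2 + x - 2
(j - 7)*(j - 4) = j^2 - 11*j + 28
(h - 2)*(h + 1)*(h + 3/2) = h^3 + h^2/2 - 7*h/2 - 3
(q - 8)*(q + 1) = q^2 - 7*q - 8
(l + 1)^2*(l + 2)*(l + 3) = l^4 + 7*l^3 + 17*l^2 + 17*l + 6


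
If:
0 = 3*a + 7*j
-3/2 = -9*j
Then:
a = -7/18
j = 1/6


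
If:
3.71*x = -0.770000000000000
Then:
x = -0.21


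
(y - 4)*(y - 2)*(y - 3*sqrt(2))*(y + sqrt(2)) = y^4 - 6*y^3 - 2*sqrt(2)*y^3 + 2*y^2 + 12*sqrt(2)*y^2 - 16*sqrt(2)*y + 36*y - 48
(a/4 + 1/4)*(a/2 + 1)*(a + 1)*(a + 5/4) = a^4/8 + 21*a^3/32 + 5*a^2/4 + 33*a/32 + 5/16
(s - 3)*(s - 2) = s^2 - 5*s + 6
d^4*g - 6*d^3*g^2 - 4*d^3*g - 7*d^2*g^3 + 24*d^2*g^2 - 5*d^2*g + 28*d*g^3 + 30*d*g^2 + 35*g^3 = (d - 5)*(d - 7*g)*(d + g)*(d*g + g)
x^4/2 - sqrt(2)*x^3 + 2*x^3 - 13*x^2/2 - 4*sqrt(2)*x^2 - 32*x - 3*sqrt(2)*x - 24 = (x/2 + sqrt(2))*(x + 1)*(x + 3)*(x - 4*sqrt(2))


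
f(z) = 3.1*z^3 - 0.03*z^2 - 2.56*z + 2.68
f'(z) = 9.3*z^2 - 0.06*z - 2.56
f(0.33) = 1.94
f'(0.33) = -1.57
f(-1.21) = 0.24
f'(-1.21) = 11.13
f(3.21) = 96.69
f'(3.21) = 93.08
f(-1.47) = -3.47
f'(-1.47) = 17.62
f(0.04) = 2.58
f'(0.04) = -2.55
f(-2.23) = -26.14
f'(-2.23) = 43.82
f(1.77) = 15.25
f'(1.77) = 26.47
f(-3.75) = -151.62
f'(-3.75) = 128.45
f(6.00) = 655.84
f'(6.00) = 331.88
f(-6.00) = -652.64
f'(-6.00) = 332.60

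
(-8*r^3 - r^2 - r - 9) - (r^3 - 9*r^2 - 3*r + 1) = -9*r^3 + 8*r^2 + 2*r - 10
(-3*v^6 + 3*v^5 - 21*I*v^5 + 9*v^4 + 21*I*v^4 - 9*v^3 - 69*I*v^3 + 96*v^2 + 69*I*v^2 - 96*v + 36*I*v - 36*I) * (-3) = 9*v^6 - 9*v^5 + 63*I*v^5 - 27*v^4 - 63*I*v^4 + 27*v^3 + 207*I*v^3 - 288*v^2 - 207*I*v^2 + 288*v - 108*I*v + 108*I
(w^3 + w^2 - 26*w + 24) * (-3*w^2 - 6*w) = -3*w^5 - 9*w^4 + 72*w^3 + 84*w^2 - 144*w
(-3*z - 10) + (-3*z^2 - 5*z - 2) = -3*z^2 - 8*z - 12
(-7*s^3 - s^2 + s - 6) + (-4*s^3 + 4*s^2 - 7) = -11*s^3 + 3*s^2 + s - 13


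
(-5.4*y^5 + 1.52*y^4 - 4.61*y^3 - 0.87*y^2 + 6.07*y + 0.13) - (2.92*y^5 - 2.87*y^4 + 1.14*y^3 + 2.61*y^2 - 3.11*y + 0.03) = -8.32*y^5 + 4.39*y^4 - 5.75*y^3 - 3.48*y^2 + 9.18*y + 0.1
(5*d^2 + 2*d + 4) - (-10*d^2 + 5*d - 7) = 15*d^2 - 3*d + 11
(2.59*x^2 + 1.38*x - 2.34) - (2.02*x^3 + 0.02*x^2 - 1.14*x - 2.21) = -2.02*x^3 + 2.57*x^2 + 2.52*x - 0.13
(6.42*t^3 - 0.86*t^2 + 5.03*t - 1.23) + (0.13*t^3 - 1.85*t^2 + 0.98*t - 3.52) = 6.55*t^3 - 2.71*t^2 + 6.01*t - 4.75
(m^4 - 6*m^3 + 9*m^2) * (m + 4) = m^5 - 2*m^4 - 15*m^3 + 36*m^2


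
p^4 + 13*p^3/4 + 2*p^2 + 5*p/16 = p*(p + 1/4)*(p + 1/2)*(p + 5/2)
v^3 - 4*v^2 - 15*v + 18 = (v - 6)*(v - 1)*(v + 3)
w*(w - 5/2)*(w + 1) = w^3 - 3*w^2/2 - 5*w/2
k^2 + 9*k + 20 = (k + 4)*(k + 5)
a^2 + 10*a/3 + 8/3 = (a + 4/3)*(a + 2)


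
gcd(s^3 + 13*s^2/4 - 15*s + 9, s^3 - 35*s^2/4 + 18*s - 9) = s^2 - 11*s/4 + 3/2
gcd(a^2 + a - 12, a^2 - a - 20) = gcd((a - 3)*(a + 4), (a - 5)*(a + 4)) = a + 4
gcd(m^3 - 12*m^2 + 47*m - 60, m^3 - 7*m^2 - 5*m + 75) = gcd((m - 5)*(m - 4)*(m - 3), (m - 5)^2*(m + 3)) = m - 5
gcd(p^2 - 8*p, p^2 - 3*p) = p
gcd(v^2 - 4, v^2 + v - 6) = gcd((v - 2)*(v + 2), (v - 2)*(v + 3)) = v - 2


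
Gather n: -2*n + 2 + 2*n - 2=0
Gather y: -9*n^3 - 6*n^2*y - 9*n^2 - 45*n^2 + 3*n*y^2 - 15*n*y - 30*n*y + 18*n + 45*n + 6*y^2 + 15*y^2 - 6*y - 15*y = -9*n^3 - 54*n^2 + 63*n + y^2*(3*n + 21) + y*(-6*n^2 - 45*n - 21)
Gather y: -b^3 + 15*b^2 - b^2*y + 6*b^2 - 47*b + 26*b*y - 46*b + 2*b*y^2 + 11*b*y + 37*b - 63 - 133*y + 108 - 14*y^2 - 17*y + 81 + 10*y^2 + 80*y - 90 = -b^3 + 21*b^2 - 56*b + y^2*(2*b - 4) + y*(-b^2 + 37*b - 70) + 36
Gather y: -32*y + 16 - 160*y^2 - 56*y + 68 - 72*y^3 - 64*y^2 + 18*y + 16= -72*y^3 - 224*y^2 - 70*y + 100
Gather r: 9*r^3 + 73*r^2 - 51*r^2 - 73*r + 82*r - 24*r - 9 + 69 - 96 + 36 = 9*r^3 + 22*r^2 - 15*r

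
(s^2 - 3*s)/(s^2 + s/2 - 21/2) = 2*s/(2*s + 7)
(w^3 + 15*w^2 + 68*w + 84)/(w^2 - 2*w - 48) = (w^2 + 9*w + 14)/(w - 8)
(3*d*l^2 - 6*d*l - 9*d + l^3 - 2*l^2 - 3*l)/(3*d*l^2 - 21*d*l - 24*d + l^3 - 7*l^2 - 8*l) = (l - 3)/(l - 8)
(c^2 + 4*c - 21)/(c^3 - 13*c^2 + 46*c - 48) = (c + 7)/(c^2 - 10*c + 16)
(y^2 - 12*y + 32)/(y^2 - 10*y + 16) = (y - 4)/(y - 2)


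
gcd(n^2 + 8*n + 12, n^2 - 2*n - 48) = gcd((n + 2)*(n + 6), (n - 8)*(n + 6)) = n + 6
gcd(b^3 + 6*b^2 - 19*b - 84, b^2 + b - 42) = b + 7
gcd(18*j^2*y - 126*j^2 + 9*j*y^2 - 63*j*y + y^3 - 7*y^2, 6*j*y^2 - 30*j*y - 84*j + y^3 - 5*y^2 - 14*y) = 6*j*y - 42*j + y^2 - 7*y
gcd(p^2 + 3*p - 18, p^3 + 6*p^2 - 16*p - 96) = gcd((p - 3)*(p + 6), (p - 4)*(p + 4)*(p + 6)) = p + 6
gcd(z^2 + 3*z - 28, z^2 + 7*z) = z + 7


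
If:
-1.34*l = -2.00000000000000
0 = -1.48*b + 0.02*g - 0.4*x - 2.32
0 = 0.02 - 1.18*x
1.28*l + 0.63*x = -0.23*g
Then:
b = -1.69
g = -8.35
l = 1.49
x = 0.02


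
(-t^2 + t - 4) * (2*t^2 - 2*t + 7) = -2*t^4 + 4*t^3 - 17*t^2 + 15*t - 28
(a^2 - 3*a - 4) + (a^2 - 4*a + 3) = 2*a^2 - 7*a - 1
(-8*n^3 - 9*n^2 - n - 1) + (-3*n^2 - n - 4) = -8*n^3 - 12*n^2 - 2*n - 5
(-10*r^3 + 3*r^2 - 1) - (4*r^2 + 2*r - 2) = -10*r^3 - r^2 - 2*r + 1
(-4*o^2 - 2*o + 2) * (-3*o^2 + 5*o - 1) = 12*o^4 - 14*o^3 - 12*o^2 + 12*o - 2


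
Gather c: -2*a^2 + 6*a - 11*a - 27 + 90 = -2*a^2 - 5*a + 63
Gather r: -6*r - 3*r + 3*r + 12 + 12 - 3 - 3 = 18 - 6*r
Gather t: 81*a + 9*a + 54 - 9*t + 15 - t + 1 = 90*a - 10*t + 70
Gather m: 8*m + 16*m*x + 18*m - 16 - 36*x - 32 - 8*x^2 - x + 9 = m*(16*x + 26) - 8*x^2 - 37*x - 39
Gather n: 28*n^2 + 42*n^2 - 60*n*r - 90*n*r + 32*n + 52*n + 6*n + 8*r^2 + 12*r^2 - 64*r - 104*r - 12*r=70*n^2 + n*(90 - 150*r) + 20*r^2 - 180*r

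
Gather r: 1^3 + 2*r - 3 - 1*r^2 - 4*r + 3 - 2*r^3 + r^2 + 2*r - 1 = -2*r^3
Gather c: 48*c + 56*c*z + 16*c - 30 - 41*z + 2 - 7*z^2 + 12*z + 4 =c*(56*z + 64) - 7*z^2 - 29*z - 24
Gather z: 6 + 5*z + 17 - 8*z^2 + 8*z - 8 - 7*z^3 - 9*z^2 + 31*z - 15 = -7*z^3 - 17*z^2 + 44*z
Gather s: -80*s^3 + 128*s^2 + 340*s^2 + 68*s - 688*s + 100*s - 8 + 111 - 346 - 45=-80*s^3 + 468*s^2 - 520*s - 288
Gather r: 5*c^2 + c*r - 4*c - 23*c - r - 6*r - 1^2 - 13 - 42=5*c^2 - 27*c + r*(c - 7) - 56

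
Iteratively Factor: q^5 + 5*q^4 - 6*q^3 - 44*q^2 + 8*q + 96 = (q + 2)*(q^4 + 3*q^3 - 12*q^2 - 20*q + 48) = (q - 2)*(q + 2)*(q^3 + 5*q^2 - 2*q - 24) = (q - 2)*(q + 2)*(q + 4)*(q^2 + q - 6) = (q - 2)*(q + 2)*(q + 3)*(q + 4)*(q - 2)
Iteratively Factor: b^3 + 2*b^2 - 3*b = (b - 1)*(b^2 + 3*b) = b*(b - 1)*(b + 3)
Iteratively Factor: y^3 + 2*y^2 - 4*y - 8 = (y + 2)*(y^2 - 4) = (y + 2)^2*(y - 2)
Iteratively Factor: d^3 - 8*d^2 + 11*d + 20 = (d - 5)*(d^2 - 3*d - 4) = (d - 5)*(d + 1)*(d - 4)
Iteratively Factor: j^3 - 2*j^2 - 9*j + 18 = (j - 3)*(j^2 + j - 6) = (j - 3)*(j + 3)*(j - 2)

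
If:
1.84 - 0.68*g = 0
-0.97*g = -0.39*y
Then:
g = 2.71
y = 6.73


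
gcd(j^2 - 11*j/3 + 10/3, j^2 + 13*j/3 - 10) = j - 5/3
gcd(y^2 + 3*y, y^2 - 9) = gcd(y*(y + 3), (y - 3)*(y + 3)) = y + 3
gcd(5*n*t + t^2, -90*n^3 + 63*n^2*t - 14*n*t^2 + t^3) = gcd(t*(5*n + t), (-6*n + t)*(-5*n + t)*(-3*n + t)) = 1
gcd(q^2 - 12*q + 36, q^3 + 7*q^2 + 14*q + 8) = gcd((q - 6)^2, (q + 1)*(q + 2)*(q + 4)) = 1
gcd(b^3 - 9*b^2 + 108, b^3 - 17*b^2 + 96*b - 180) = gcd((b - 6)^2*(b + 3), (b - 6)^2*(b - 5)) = b^2 - 12*b + 36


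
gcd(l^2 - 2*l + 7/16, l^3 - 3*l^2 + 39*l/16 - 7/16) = l^2 - 2*l + 7/16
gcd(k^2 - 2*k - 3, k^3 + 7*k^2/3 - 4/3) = k + 1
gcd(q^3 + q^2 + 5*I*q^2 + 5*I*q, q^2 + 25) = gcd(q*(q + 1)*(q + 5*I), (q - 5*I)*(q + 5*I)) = q + 5*I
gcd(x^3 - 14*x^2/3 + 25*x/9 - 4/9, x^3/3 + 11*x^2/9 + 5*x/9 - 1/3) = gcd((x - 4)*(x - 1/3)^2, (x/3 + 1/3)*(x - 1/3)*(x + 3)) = x - 1/3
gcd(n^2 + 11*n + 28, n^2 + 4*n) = n + 4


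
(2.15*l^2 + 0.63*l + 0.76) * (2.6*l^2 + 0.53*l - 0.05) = 5.59*l^4 + 2.7775*l^3 + 2.2024*l^2 + 0.3713*l - 0.038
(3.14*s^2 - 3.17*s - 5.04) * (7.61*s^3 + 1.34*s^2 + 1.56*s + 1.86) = 23.8954*s^5 - 19.9161*s^4 - 37.7038*s^3 - 5.8584*s^2 - 13.7586*s - 9.3744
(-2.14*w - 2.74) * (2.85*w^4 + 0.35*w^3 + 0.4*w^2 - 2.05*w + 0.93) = -6.099*w^5 - 8.558*w^4 - 1.815*w^3 + 3.291*w^2 + 3.6268*w - 2.5482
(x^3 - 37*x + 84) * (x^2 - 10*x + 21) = x^5 - 10*x^4 - 16*x^3 + 454*x^2 - 1617*x + 1764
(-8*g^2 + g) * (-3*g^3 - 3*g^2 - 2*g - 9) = 24*g^5 + 21*g^4 + 13*g^3 + 70*g^2 - 9*g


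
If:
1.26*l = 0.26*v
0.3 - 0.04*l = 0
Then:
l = 7.50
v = 36.35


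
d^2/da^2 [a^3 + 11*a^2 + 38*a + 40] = 6*a + 22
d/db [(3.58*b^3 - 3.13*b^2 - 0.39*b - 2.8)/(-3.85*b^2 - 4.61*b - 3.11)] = (-13.783*b^4 - 33.0076*b^3 - 20.4736*b^2 - 2.0914*b - 11.6951)/(14.8225*b^4 + 35.497*b^3 + 45.1991*b^2 + 28.6742*b + 9.6721)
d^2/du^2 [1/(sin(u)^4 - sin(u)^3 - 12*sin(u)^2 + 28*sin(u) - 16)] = (-16*sin(u)^5 - 57*sin(u)^4 - 2*sin(u)^3 + 248*sin(u)^2 + 48*sin(u) - 296)/((sin(u) - 2)^4*(sin(u) - 1)^2*(sin(u) + 4)^3)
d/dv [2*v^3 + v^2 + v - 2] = 6*v^2 + 2*v + 1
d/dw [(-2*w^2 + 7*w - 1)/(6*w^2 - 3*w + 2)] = (-36*w^2 + 4*w + 11)/(36*w^4 - 36*w^3 + 33*w^2 - 12*w + 4)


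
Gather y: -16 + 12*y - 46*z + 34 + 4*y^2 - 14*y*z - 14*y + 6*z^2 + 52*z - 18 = 4*y^2 + y*(-14*z - 2) + 6*z^2 + 6*z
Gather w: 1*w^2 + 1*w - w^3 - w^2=-w^3 + w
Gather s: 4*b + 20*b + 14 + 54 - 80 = 24*b - 12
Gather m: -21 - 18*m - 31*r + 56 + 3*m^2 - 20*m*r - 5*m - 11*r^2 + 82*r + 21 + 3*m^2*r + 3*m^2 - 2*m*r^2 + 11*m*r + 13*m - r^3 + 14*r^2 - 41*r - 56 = m^2*(3*r + 6) + m*(-2*r^2 - 9*r - 10) - r^3 + 3*r^2 + 10*r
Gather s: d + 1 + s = d + s + 1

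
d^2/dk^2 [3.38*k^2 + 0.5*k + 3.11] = 6.76000000000000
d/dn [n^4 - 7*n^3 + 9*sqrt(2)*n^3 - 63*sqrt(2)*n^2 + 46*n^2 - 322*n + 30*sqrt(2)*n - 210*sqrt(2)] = 4*n^3 - 21*n^2 + 27*sqrt(2)*n^2 - 126*sqrt(2)*n + 92*n - 322 + 30*sqrt(2)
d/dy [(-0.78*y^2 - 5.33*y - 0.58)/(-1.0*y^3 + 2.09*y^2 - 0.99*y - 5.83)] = (-0.78*y^4 - 10.66*y^3 + 10.1719*y^2 + 11.5192*y + 30.4997)/(1.0*y^6 - 4.18*y^5 + 6.3481*y^4 + 7.5218*y^3 - 23.3893*y^2 + 11.5434*y + 33.9889)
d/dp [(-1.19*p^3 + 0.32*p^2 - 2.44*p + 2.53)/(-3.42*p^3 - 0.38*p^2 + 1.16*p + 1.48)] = (1.5466*p^4 - 19.4504*p^3 + 20.1182*p^2 + 2.87*p - 6.546)/(11.6964*p^6 + 2.5992*p^5 - 7.79*p^4 - 11.0048*p^3 + 0.2208*p^2 + 3.4336*p + 2.1904)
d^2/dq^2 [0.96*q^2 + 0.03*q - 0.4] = 1.92000000000000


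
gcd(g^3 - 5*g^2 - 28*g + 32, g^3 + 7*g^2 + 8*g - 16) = g^2 + 3*g - 4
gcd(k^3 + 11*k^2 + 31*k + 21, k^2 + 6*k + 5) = k + 1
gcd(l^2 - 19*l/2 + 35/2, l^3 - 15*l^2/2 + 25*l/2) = l - 5/2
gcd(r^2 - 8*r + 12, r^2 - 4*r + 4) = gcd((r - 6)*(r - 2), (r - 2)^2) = r - 2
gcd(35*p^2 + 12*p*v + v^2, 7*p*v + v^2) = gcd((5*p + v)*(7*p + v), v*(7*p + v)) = 7*p + v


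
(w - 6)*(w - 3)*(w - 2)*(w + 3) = w^4 - 8*w^3 + 3*w^2 + 72*w - 108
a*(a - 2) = a^2 - 2*a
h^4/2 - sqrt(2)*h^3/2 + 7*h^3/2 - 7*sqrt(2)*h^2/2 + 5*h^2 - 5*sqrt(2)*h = h*(h/2 + 1)*(h + 5)*(h - sqrt(2))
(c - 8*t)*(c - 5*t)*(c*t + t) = c^3*t - 13*c^2*t^2 + c^2*t + 40*c*t^3 - 13*c*t^2 + 40*t^3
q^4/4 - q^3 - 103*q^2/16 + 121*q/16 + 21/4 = (q/4 + 1)*(q - 7)*(q - 3/2)*(q + 1/2)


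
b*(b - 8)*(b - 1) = b^3 - 9*b^2 + 8*b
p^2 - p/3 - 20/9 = (p - 5/3)*(p + 4/3)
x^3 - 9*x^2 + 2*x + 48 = (x - 8)*(x - 3)*(x + 2)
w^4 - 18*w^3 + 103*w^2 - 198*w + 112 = (w - 8)*(w - 7)*(w - 2)*(w - 1)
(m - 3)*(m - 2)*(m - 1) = m^3 - 6*m^2 + 11*m - 6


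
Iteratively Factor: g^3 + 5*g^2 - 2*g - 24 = (g + 3)*(g^2 + 2*g - 8) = (g - 2)*(g + 3)*(g + 4)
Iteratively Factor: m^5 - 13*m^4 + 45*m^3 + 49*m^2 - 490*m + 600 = (m - 5)*(m^4 - 8*m^3 + 5*m^2 + 74*m - 120) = (m - 5)^2*(m^3 - 3*m^2 - 10*m + 24) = (m - 5)^2*(m - 4)*(m^2 + m - 6) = (m - 5)^2*(m - 4)*(m - 2)*(m + 3)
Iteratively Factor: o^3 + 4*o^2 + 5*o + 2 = (o + 1)*(o^2 + 3*o + 2) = (o + 1)^2*(o + 2)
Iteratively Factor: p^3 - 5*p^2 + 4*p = (p)*(p^2 - 5*p + 4) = p*(p - 4)*(p - 1)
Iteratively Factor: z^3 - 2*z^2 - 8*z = (z)*(z^2 - 2*z - 8) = z*(z + 2)*(z - 4)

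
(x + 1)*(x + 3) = x^2 + 4*x + 3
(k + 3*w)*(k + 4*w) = k^2 + 7*k*w + 12*w^2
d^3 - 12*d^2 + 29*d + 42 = (d - 7)*(d - 6)*(d + 1)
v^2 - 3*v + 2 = (v - 2)*(v - 1)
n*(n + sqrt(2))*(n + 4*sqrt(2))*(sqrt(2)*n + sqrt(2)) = sqrt(2)*n^4 + sqrt(2)*n^3 + 10*n^3 + 10*n^2 + 8*sqrt(2)*n^2 + 8*sqrt(2)*n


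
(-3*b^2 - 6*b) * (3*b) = -9*b^3 - 18*b^2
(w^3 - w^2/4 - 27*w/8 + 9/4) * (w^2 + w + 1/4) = w^5 + 3*w^4/4 - 27*w^3/8 - 19*w^2/16 + 45*w/32 + 9/16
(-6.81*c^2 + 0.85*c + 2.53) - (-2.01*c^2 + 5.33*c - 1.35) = -4.8*c^2 - 4.48*c + 3.88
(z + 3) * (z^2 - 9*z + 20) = z^3 - 6*z^2 - 7*z + 60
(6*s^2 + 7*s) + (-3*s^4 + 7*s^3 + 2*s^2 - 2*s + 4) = -3*s^4 + 7*s^3 + 8*s^2 + 5*s + 4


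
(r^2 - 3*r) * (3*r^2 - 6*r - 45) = 3*r^4 - 15*r^3 - 27*r^2 + 135*r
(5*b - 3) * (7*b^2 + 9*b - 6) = 35*b^3 + 24*b^2 - 57*b + 18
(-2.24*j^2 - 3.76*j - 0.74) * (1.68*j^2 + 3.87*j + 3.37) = -3.7632*j^4 - 14.9856*j^3 - 23.3432*j^2 - 15.535*j - 2.4938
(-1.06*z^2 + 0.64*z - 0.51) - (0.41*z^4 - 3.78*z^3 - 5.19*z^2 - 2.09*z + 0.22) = -0.41*z^4 + 3.78*z^3 + 4.13*z^2 + 2.73*z - 0.73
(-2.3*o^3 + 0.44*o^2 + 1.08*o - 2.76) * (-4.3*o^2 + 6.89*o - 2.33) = 9.89*o^5 - 17.739*o^4 + 3.7466*o^3 + 18.284*o^2 - 21.5328*o + 6.4308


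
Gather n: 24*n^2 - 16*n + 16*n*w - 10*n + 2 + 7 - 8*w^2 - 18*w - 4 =24*n^2 + n*(16*w - 26) - 8*w^2 - 18*w + 5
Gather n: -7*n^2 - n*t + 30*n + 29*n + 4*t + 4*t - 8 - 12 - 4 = -7*n^2 + n*(59 - t) + 8*t - 24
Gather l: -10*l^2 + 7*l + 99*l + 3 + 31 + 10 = -10*l^2 + 106*l + 44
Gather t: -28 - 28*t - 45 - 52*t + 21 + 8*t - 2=-72*t - 54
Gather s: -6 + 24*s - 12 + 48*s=72*s - 18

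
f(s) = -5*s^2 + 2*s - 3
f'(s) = 2 - 10*s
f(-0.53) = -5.46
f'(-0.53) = 7.30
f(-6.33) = -216.00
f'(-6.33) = 65.30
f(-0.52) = -5.39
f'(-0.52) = 7.20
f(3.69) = -63.70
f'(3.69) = -34.90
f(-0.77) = -7.50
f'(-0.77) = 9.70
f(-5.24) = -150.77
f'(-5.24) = 54.40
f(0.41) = -3.02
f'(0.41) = -2.10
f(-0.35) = -4.31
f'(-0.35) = 5.50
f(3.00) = -42.00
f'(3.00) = -28.00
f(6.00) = -171.00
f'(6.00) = -58.00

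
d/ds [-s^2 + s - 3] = 1 - 2*s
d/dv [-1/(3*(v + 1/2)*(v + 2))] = 2*(4*v + 5)/(3*(v + 2)^2*(2*v + 1)^2)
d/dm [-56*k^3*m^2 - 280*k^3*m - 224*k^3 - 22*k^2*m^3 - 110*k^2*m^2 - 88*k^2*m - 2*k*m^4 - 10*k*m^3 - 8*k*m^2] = 2*k*(-56*k^2*m - 140*k^2 - 33*k*m^2 - 110*k*m - 44*k - 4*m^3 - 15*m^2 - 8*m)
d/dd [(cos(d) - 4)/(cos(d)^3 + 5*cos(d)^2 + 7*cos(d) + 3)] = (-9*cos(d) + cos(2*d) - 30)*sin(d)/((cos(d) + 1)^3*(cos(d) + 3)^2)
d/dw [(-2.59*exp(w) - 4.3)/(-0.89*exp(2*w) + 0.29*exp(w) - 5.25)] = (-2.3051*exp(2*w) - 7.654*exp(w) + 14.8445)*exp(w)/(0.7921*exp(4*w) - 0.5162*exp(3*w) + 9.4291*exp(2*w) - 3.045*exp(w) + 27.5625)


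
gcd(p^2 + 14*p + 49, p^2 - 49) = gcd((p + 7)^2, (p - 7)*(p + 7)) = p + 7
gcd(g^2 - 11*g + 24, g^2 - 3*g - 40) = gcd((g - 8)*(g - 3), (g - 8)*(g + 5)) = g - 8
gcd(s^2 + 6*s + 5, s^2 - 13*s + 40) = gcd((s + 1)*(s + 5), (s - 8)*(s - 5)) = 1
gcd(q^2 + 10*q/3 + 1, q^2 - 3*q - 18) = q + 3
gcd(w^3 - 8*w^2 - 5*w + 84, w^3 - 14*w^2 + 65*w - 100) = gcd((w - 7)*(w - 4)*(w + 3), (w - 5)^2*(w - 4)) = w - 4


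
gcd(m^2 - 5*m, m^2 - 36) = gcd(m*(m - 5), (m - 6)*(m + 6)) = 1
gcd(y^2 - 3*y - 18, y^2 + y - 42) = y - 6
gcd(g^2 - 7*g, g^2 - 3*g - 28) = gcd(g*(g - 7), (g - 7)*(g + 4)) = g - 7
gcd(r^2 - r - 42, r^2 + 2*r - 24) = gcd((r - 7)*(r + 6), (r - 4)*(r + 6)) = r + 6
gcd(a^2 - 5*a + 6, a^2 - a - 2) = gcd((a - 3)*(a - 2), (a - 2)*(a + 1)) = a - 2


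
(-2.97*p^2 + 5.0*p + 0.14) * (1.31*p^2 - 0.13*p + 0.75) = -3.8907*p^4 + 6.9361*p^3 - 2.6941*p^2 + 3.7318*p + 0.105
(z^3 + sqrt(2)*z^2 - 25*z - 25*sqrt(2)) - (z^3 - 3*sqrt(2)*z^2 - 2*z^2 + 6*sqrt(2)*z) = 2*z^2 + 4*sqrt(2)*z^2 - 25*z - 6*sqrt(2)*z - 25*sqrt(2)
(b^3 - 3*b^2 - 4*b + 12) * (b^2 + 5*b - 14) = b^5 + 2*b^4 - 33*b^3 + 34*b^2 + 116*b - 168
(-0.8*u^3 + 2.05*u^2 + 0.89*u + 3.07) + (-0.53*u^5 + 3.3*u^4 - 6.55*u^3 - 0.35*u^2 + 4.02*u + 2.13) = -0.53*u^5 + 3.3*u^4 - 7.35*u^3 + 1.7*u^2 + 4.91*u + 5.2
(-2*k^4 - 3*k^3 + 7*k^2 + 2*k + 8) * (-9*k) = 18*k^5 + 27*k^4 - 63*k^3 - 18*k^2 - 72*k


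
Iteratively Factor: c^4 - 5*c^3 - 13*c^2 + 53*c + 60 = (c - 5)*(c^3 - 13*c - 12) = (c - 5)*(c + 1)*(c^2 - c - 12) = (c - 5)*(c - 4)*(c + 1)*(c + 3)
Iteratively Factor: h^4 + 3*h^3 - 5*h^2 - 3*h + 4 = (h - 1)*(h^3 + 4*h^2 - h - 4) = (h - 1)*(h + 1)*(h^2 + 3*h - 4) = (h - 1)^2*(h + 1)*(h + 4)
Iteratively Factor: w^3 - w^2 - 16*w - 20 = (w + 2)*(w^2 - 3*w - 10) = (w + 2)^2*(w - 5)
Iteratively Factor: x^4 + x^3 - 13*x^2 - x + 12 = (x - 3)*(x^3 + 4*x^2 - x - 4) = (x - 3)*(x + 1)*(x^2 + 3*x - 4) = (x - 3)*(x + 1)*(x + 4)*(x - 1)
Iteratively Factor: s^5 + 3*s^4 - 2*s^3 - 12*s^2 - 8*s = (s)*(s^4 + 3*s^3 - 2*s^2 - 12*s - 8) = s*(s + 2)*(s^3 + s^2 - 4*s - 4) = s*(s - 2)*(s + 2)*(s^2 + 3*s + 2) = s*(s - 2)*(s + 1)*(s + 2)*(s + 2)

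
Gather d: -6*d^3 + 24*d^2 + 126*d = -6*d^3 + 24*d^2 + 126*d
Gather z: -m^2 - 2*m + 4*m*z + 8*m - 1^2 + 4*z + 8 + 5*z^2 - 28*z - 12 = -m^2 + 6*m + 5*z^2 + z*(4*m - 24) - 5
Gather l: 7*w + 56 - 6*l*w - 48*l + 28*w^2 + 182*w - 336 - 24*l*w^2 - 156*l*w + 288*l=l*(-24*w^2 - 162*w + 240) + 28*w^2 + 189*w - 280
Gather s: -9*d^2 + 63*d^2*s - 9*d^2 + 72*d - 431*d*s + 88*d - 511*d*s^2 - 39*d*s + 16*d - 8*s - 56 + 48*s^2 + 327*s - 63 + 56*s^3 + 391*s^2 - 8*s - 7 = -18*d^2 + 176*d + 56*s^3 + s^2*(439 - 511*d) + s*(63*d^2 - 470*d + 311) - 126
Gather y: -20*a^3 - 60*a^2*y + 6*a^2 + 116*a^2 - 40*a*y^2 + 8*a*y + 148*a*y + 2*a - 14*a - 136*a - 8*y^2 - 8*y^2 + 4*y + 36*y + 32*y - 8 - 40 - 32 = -20*a^3 + 122*a^2 - 148*a + y^2*(-40*a - 16) + y*(-60*a^2 + 156*a + 72) - 80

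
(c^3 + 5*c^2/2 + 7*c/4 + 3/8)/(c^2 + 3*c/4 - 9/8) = (4*c^2 + 4*c + 1)/(4*c - 3)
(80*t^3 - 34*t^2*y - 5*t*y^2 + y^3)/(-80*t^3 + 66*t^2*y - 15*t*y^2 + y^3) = (5*t + y)/(-5*t + y)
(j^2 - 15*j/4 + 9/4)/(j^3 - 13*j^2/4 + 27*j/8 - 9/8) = 2*(j - 3)/(2*j^2 - 5*j + 3)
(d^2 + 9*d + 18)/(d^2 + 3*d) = (d + 6)/d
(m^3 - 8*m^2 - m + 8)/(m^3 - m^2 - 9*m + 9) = (m^2 - 7*m - 8)/(m^2 - 9)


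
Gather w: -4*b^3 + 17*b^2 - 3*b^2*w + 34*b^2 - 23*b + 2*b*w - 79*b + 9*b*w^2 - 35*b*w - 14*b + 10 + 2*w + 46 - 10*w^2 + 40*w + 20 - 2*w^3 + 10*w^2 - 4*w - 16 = -4*b^3 + 51*b^2 + 9*b*w^2 - 116*b - 2*w^3 + w*(-3*b^2 - 33*b + 38) + 60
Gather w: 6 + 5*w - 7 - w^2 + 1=-w^2 + 5*w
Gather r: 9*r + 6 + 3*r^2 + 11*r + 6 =3*r^2 + 20*r + 12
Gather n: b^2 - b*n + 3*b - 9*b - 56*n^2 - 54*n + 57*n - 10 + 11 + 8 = b^2 - 6*b - 56*n^2 + n*(3 - b) + 9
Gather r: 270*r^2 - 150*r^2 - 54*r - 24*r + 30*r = 120*r^2 - 48*r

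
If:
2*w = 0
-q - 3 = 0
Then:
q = -3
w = 0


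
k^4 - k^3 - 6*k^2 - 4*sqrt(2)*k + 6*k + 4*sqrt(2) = (k - 1)*(k - 2*sqrt(2))*(k + sqrt(2))^2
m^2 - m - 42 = (m - 7)*(m + 6)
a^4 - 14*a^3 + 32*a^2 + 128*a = a*(a - 8)^2*(a + 2)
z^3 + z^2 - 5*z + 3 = (z - 1)^2*(z + 3)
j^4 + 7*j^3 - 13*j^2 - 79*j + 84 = (j - 3)*(j - 1)*(j + 4)*(j + 7)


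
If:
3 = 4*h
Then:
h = 3/4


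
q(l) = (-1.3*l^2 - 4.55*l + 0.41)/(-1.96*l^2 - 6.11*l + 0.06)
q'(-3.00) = -19.37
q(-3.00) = 3.15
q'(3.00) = -0.00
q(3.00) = 0.69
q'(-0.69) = 0.07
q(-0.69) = 0.88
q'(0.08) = 12.02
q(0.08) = -0.09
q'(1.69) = 0.01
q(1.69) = 0.69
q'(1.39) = 0.02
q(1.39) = 0.69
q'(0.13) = 4.08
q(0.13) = 0.27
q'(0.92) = 0.05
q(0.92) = 0.68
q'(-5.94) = -0.04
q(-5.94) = 0.56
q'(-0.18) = 1.61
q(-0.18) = 1.08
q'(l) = (-2.6*l - 4.55)/(-1.96*l^2 - 6.11*l + 0.06) + (3.92*l + 6.11)*(-1.3*l^2 - 4.55*l + 0.41)/(-1.96*l^2 - 6.11*l + 0.06)^2 = (-0.974999999999998*l^2 + 1.4512*l + 2.2321)/(3.8416*l^4 + 23.9512*l^3 + 37.0969*l^2 - 0.7332*l + 0.0036)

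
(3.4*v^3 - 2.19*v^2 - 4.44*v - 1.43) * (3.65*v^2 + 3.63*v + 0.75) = 12.41*v^5 + 4.3485*v^4 - 21.6057*v^3 - 22.9792*v^2 - 8.5209*v - 1.0725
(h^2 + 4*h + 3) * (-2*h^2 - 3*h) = -2*h^4 - 11*h^3 - 18*h^2 - 9*h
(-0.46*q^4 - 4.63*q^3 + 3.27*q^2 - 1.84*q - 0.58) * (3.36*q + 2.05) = -1.5456*q^5 - 16.4998*q^4 + 1.4957*q^3 + 0.521099999999999*q^2 - 5.7208*q - 1.189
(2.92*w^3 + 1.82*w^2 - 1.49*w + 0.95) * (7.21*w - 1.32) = 21.0532*w^4 + 9.2678*w^3 - 13.1453*w^2 + 8.8163*w - 1.254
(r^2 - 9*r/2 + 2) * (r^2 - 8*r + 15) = r^4 - 25*r^3/2 + 53*r^2 - 167*r/2 + 30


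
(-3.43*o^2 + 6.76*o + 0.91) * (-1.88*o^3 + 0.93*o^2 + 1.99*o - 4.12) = 6.4484*o^5 - 15.8987*o^4 - 2.2497*o^3 + 28.4303*o^2 - 26.0403*o - 3.7492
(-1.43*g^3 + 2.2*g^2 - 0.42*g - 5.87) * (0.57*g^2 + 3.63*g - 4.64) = -0.8151*g^5 - 3.9369*g^4 + 14.3818*g^3 - 15.0785*g^2 - 19.3593*g + 27.2368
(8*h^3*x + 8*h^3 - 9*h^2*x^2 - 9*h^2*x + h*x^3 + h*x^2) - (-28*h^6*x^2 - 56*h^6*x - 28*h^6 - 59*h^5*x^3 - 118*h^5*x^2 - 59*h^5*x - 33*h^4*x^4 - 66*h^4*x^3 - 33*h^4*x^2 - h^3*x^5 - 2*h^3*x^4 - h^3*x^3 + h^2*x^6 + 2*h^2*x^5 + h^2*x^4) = 28*h^6*x^2 + 56*h^6*x + 28*h^6 + 59*h^5*x^3 + 118*h^5*x^2 + 59*h^5*x + 33*h^4*x^4 + 66*h^4*x^3 + 33*h^4*x^2 + h^3*x^5 + 2*h^3*x^4 + h^3*x^3 + 8*h^3*x + 8*h^3 - h^2*x^6 - 2*h^2*x^5 - h^2*x^4 - 9*h^2*x^2 - 9*h^2*x + h*x^3 + h*x^2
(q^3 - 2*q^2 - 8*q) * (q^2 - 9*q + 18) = q^5 - 11*q^4 + 28*q^3 + 36*q^2 - 144*q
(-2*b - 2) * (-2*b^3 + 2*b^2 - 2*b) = 4*b^4 + 4*b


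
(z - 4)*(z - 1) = z^2 - 5*z + 4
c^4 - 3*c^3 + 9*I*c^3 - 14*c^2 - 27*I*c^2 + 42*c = c*(c - 3)*(c + 2*I)*(c + 7*I)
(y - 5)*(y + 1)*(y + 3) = y^3 - y^2 - 17*y - 15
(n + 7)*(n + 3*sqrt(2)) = n^2 + 3*sqrt(2)*n + 7*n + 21*sqrt(2)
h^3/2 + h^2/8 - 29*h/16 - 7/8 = (h/2 + 1/4)*(h - 2)*(h + 7/4)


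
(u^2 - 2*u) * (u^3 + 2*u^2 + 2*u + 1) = u^5 - 2*u^3 - 3*u^2 - 2*u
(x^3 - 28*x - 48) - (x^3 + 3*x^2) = -3*x^2 - 28*x - 48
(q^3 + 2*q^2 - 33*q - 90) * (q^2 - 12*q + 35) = q^5 - 10*q^4 - 22*q^3 + 376*q^2 - 75*q - 3150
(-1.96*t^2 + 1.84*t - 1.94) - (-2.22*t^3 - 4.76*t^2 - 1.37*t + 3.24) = 2.22*t^3 + 2.8*t^2 + 3.21*t - 5.18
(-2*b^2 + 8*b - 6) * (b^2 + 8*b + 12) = -2*b^4 - 8*b^3 + 34*b^2 + 48*b - 72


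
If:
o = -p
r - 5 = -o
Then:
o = 5 - r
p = r - 5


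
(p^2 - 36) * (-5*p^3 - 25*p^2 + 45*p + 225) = -5*p^5 - 25*p^4 + 225*p^3 + 1125*p^2 - 1620*p - 8100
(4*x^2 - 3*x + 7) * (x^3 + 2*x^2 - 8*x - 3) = 4*x^5 + 5*x^4 - 31*x^3 + 26*x^2 - 47*x - 21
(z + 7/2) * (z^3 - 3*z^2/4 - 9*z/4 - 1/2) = z^4 + 11*z^3/4 - 39*z^2/8 - 67*z/8 - 7/4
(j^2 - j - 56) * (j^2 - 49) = j^4 - j^3 - 105*j^2 + 49*j + 2744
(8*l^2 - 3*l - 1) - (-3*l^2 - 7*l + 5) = 11*l^2 + 4*l - 6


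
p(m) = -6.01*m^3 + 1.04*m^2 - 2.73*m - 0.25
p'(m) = -18.03*m^2 + 2.08*m - 2.73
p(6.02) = -1290.18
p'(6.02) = -643.62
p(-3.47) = 272.85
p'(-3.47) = -227.05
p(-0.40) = 1.39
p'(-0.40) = -6.45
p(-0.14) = 0.17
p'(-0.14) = -3.37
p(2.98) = -158.20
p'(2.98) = -156.65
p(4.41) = -507.52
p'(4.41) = -344.21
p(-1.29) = 17.90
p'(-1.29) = -35.42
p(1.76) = -34.60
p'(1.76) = -54.92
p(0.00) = -0.25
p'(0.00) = -2.73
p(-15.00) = 20558.45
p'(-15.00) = -4090.68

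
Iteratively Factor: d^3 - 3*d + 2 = (d + 2)*(d^2 - 2*d + 1) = (d - 1)*(d + 2)*(d - 1)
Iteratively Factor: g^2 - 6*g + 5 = (g - 5)*(g - 1)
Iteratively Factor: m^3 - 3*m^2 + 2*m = (m - 1)*(m^2 - 2*m) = (m - 2)*(m - 1)*(m)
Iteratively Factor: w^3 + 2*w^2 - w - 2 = (w - 1)*(w^2 + 3*w + 2) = (w - 1)*(w + 2)*(w + 1)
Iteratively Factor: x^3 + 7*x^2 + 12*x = (x + 4)*(x^2 + 3*x) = (x + 3)*(x + 4)*(x)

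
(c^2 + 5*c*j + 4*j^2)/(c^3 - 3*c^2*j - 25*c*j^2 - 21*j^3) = (c + 4*j)/(c^2 - 4*c*j - 21*j^2)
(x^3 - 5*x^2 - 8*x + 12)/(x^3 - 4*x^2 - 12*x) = (x - 1)/x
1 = 1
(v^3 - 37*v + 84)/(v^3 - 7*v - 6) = (-v^3 + 37*v - 84)/(-v^3 + 7*v + 6)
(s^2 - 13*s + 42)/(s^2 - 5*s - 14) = (s - 6)/(s + 2)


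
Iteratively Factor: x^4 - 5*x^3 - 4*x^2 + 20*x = (x)*(x^3 - 5*x^2 - 4*x + 20) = x*(x - 2)*(x^2 - 3*x - 10) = x*(x - 2)*(x + 2)*(x - 5)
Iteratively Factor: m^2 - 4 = (m + 2)*(m - 2)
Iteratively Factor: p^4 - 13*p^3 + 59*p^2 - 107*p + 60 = (p - 3)*(p^3 - 10*p^2 + 29*p - 20) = (p - 3)*(p - 1)*(p^2 - 9*p + 20) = (p - 5)*(p - 3)*(p - 1)*(p - 4)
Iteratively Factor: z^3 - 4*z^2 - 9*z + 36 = (z - 4)*(z^2 - 9) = (z - 4)*(z + 3)*(z - 3)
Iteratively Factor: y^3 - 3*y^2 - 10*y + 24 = (y - 4)*(y^2 + y - 6) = (y - 4)*(y - 2)*(y + 3)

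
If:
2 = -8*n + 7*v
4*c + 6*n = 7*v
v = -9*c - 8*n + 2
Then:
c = 76/191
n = -39/191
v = 10/191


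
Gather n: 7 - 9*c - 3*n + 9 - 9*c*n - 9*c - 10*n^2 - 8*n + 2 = -18*c - 10*n^2 + n*(-9*c - 11) + 18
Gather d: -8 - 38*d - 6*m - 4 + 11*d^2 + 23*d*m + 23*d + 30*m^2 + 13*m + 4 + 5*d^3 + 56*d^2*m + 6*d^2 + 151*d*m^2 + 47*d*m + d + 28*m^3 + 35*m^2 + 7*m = 5*d^3 + d^2*(56*m + 17) + d*(151*m^2 + 70*m - 14) + 28*m^3 + 65*m^2 + 14*m - 8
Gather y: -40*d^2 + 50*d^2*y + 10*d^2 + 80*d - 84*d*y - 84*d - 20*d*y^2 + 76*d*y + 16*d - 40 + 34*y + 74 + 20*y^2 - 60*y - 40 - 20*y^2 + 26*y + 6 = -30*d^2 - 20*d*y^2 + 12*d + y*(50*d^2 - 8*d)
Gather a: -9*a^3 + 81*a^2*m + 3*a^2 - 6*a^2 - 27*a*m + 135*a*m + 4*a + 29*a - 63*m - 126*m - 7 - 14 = -9*a^3 + a^2*(81*m - 3) + a*(108*m + 33) - 189*m - 21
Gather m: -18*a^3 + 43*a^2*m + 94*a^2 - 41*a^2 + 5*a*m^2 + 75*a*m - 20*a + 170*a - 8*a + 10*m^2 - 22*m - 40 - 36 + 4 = -18*a^3 + 53*a^2 + 142*a + m^2*(5*a + 10) + m*(43*a^2 + 75*a - 22) - 72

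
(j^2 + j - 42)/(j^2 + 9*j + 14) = (j - 6)/(j + 2)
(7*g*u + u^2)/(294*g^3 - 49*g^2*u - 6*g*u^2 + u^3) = u/(42*g^2 - 13*g*u + u^2)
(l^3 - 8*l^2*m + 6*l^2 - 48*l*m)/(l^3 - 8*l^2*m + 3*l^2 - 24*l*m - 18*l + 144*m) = l/(l - 3)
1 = 1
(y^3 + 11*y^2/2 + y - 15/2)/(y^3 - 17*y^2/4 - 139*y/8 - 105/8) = 4*(y^2 + 4*y - 5)/(4*y^2 - 23*y - 35)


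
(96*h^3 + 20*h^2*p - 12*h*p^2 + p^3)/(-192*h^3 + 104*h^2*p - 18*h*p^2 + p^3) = (2*h + p)/(-4*h + p)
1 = 1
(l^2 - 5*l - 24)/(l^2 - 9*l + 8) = (l + 3)/(l - 1)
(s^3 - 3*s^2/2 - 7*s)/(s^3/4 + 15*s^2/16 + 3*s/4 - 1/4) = 8*s*(2*s - 7)/(4*s^2 + 7*s - 2)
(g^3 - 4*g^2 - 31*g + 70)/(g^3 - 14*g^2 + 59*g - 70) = (g + 5)/(g - 5)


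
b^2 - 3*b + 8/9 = (b - 8/3)*(b - 1/3)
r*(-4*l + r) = -4*l*r + r^2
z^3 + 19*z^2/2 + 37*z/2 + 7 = (z + 1/2)*(z + 2)*(z + 7)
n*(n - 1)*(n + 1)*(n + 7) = n^4 + 7*n^3 - n^2 - 7*n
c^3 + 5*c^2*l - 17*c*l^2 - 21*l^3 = (c - 3*l)*(c + l)*(c + 7*l)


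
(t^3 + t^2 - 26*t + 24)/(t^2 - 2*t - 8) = (t^2 + 5*t - 6)/(t + 2)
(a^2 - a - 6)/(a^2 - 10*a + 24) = (a^2 - a - 6)/(a^2 - 10*a + 24)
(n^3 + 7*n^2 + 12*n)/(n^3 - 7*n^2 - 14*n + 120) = n*(n + 3)/(n^2 - 11*n + 30)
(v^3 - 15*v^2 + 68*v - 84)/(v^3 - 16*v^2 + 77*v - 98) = (v - 6)/(v - 7)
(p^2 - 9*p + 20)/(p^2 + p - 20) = (p - 5)/(p + 5)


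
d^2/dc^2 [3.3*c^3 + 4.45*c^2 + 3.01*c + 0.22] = 19.8*c + 8.9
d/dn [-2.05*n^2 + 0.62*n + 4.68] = 0.62 - 4.1*n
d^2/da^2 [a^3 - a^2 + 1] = 6*a - 2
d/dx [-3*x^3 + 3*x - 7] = 3 - 9*x^2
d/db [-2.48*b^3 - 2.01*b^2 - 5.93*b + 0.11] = -7.44*b^2 - 4.02*b - 5.93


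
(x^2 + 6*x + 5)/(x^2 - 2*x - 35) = (x + 1)/(x - 7)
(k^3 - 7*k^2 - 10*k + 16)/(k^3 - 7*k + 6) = (k^2 - 6*k - 16)/(k^2 + k - 6)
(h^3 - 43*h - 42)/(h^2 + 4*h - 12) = (h^2 - 6*h - 7)/(h - 2)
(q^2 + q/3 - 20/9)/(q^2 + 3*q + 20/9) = (3*q - 4)/(3*q + 4)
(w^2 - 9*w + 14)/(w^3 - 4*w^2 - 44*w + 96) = (w - 7)/(w^2 - 2*w - 48)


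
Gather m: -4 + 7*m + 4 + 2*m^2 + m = 2*m^2 + 8*m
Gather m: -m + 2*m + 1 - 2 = m - 1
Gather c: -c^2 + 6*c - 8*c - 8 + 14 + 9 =-c^2 - 2*c + 15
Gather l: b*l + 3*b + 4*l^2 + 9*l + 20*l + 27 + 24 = 3*b + 4*l^2 + l*(b + 29) + 51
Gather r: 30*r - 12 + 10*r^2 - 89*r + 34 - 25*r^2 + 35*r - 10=-15*r^2 - 24*r + 12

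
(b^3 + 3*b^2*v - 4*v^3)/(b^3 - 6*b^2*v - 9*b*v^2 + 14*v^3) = (-b - 2*v)/(-b + 7*v)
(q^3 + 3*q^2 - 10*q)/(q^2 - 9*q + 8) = q*(q^2 + 3*q - 10)/(q^2 - 9*q + 8)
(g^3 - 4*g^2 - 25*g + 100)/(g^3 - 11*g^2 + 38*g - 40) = (g + 5)/(g - 2)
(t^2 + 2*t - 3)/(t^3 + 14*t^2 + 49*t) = (t^2 + 2*t - 3)/(t*(t^2 + 14*t + 49))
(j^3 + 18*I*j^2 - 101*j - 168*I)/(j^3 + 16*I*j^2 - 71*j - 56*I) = (j + 3*I)/(j + I)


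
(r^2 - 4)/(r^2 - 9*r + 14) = (r + 2)/(r - 7)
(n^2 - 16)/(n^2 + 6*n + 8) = (n - 4)/(n + 2)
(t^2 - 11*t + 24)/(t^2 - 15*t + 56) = (t - 3)/(t - 7)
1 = 1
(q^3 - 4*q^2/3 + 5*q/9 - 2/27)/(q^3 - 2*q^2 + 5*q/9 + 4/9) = (27*q^3 - 36*q^2 + 15*q - 2)/(3*(9*q^3 - 18*q^2 + 5*q + 4))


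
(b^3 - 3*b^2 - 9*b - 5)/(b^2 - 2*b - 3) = (b^2 - 4*b - 5)/(b - 3)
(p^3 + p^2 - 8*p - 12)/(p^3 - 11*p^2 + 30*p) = (p^3 + p^2 - 8*p - 12)/(p*(p^2 - 11*p + 30))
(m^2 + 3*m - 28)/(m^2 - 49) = (m - 4)/(m - 7)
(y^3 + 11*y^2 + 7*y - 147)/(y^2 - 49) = (y^2 + 4*y - 21)/(y - 7)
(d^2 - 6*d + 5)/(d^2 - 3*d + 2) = (d - 5)/(d - 2)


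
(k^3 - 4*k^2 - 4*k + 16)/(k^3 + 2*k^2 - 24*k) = (k^2 - 4)/(k*(k + 6))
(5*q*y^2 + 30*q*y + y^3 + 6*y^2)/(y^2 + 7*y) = (5*q*y + 30*q + y^2 + 6*y)/(y + 7)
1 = 1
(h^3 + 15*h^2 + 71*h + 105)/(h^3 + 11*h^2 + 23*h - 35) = (h + 3)/(h - 1)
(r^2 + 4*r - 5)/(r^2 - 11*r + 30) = (r^2 + 4*r - 5)/(r^2 - 11*r + 30)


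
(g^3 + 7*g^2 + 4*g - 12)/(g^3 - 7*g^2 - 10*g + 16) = (g + 6)/(g - 8)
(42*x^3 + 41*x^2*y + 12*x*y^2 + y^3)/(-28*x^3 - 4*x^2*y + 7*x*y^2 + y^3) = (-3*x - y)/(2*x - y)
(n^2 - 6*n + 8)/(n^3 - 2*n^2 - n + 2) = (n - 4)/(n^2 - 1)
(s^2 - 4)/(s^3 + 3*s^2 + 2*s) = (s - 2)/(s*(s + 1))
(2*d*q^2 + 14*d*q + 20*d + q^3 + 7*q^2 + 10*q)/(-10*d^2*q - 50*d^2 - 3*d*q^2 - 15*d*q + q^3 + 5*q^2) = (q + 2)/(-5*d + q)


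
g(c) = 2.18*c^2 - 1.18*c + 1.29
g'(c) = 4.36*c - 1.18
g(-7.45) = 131.08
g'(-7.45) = -33.66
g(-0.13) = 1.48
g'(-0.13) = -1.75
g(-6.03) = 87.67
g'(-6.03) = -27.47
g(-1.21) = 5.91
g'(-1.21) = -6.46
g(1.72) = 5.71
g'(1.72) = 6.32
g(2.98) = 17.13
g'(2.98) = 11.81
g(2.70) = 14.00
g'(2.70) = 10.59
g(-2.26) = 15.09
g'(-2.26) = -11.03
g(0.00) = 1.29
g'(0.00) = -1.18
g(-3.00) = 24.45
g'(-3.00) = -14.26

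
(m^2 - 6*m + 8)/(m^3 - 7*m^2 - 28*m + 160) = (m - 2)/(m^2 - 3*m - 40)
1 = 1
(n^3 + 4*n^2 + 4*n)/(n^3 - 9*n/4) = 4*(n^2 + 4*n + 4)/(4*n^2 - 9)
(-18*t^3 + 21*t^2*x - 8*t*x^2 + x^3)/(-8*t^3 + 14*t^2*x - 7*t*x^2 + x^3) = (9*t^2 - 6*t*x + x^2)/(4*t^2 - 5*t*x + x^2)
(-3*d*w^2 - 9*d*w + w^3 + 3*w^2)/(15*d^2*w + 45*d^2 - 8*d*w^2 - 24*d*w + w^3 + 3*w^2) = w/(-5*d + w)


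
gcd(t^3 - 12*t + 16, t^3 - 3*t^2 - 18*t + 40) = t^2 + 2*t - 8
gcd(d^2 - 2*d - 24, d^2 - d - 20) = d + 4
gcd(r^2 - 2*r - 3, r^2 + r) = r + 1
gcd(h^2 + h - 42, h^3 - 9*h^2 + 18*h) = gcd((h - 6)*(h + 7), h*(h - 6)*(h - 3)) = h - 6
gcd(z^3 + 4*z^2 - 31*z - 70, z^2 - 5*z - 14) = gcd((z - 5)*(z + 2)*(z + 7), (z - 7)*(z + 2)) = z + 2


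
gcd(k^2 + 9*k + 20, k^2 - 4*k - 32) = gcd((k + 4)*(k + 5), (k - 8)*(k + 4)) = k + 4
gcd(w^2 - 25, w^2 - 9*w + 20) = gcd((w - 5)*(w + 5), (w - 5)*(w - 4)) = w - 5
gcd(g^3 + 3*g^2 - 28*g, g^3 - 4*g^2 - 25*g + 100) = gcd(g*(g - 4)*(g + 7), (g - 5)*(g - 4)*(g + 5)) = g - 4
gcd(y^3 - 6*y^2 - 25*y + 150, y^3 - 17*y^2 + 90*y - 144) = y - 6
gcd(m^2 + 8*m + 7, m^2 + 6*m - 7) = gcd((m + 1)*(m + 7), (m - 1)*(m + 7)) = m + 7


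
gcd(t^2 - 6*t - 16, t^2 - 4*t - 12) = t + 2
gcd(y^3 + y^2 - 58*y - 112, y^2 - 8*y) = y - 8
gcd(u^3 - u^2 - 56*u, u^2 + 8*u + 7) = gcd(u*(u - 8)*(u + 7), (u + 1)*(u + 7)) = u + 7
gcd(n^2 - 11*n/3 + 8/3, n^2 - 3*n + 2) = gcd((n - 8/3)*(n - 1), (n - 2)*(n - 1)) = n - 1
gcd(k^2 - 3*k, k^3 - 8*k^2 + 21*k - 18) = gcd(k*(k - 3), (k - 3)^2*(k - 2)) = k - 3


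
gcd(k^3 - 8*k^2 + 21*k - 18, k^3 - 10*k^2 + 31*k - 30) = k^2 - 5*k + 6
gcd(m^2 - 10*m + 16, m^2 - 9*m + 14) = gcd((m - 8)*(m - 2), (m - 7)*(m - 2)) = m - 2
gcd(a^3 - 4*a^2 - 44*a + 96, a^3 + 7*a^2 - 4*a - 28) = a - 2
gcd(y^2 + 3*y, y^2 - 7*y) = y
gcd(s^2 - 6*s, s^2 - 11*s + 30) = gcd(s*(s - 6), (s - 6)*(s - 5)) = s - 6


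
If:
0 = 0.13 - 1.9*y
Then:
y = 0.07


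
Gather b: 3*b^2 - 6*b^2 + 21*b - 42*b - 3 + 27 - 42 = -3*b^2 - 21*b - 18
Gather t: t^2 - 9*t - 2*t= t^2 - 11*t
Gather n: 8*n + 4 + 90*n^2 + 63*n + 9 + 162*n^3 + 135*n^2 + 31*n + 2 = 162*n^3 + 225*n^2 + 102*n + 15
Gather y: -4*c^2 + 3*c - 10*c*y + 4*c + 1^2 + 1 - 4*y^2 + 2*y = -4*c^2 + 7*c - 4*y^2 + y*(2 - 10*c) + 2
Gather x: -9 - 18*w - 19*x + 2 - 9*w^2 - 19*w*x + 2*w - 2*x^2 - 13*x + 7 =-9*w^2 - 16*w - 2*x^2 + x*(-19*w - 32)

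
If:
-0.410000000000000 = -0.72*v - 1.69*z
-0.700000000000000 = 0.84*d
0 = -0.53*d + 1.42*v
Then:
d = -0.83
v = -0.31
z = 0.38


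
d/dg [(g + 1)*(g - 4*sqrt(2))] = 2*g - 4*sqrt(2) + 1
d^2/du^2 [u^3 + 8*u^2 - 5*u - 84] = 6*u + 16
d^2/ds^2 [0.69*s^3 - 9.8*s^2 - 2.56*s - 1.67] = 4.14*s - 19.6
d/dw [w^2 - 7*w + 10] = 2*w - 7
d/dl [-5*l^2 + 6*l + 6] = 6 - 10*l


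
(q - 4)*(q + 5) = q^2 + q - 20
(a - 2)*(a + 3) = a^2 + a - 6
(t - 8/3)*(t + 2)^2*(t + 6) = t^4 + 22*t^3/3 + 4*t^2/3 - 152*t/3 - 64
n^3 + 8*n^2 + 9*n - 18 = (n - 1)*(n + 3)*(n + 6)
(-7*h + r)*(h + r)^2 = -7*h^3 - 13*h^2*r - 5*h*r^2 + r^3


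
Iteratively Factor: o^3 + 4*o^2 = (o)*(o^2 + 4*o) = o^2*(o + 4)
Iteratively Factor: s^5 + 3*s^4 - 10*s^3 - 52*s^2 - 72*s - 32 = (s + 2)*(s^4 + s^3 - 12*s^2 - 28*s - 16) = (s + 1)*(s + 2)*(s^3 - 12*s - 16) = (s + 1)*(s + 2)^2*(s^2 - 2*s - 8) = (s - 4)*(s + 1)*(s + 2)^2*(s + 2)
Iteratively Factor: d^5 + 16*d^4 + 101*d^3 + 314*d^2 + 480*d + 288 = (d + 2)*(d^4 + 14*d^3 + 73*d^2 + 168*d + 144) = (d + 2)*(d + 4)*(d^3 + 10*d^2 + 33*d + 36) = (d + 2)*(d + 4)^2*(d^2 + 6*d + 9) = (d + 2)*(d + 3)*(d + 4)^2*(d + 3)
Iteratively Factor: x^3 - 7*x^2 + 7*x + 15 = (x - 3)*(x^2 - 4*x - 5) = (x - 3)*(x + 1)*(x - 5)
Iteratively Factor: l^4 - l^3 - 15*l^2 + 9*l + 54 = (l + 3)*(l^3 - 4*l^2 - 3*l + 18) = (l - 3)*(l + 3)*(l^2 - l - 6) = (l - 3)^2*(l + 3)*(l + 2)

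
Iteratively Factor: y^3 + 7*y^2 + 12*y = (y)*(y^2 + 7*y + 12) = y*(y + 3)*(y + 4)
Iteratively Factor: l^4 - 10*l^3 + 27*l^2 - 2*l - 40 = (l - 5)*(l^3 - 5*l^2 + 2*l + 8) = (l - 5)*(l - 4)*(l^2 - l - 2) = (l - 5)*(l - 4)*(l - 2)*(l + 1)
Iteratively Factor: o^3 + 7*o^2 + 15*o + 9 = (o + 3)*(o^2 + 4*o + 3) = (o + 1)*(o + 3)*(o + 3)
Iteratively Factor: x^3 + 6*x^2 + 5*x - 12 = (x - 1)*(x^2 + 7*x + 12) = (x - 1)*(x + 3)*(x + 4)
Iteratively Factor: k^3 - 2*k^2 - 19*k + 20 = (k - 5)*(k^2 + 3*k - 4) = (k - 5)*(k + 4)*(k - 1)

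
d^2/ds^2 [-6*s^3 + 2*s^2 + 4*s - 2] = 4 - 36*s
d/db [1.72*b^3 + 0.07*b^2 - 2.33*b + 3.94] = 5.16*b^2 + 0.14*b - 2.33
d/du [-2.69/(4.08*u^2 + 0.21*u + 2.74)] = (21.9504*u + 0.5649)/(4.08*u^2 + 0.21*u + 2.74)^2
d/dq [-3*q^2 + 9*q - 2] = 9 - 6*q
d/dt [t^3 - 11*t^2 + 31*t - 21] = 3*t^2 - 22*t + 31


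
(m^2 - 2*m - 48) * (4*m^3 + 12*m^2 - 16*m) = 4*m^5 + 4*m^4 - 232*m^3 - 544*m^2 + 768*m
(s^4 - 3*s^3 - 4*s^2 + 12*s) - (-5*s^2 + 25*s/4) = s^4 - 3*s^3 + s^2 + 23*s/4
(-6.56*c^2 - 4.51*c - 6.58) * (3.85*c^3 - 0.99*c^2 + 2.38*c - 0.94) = -25.256*c^5 - 10.8691*c^4 - 36.4809*c^3 + 1.9468*c^2 - 11.421*c + 6.1852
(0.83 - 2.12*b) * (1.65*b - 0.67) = -3.498*b^2 + 2.7899*b - 0.5561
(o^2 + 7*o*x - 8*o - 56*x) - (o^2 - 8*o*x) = 15*o*x - 8*o - 56*x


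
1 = 1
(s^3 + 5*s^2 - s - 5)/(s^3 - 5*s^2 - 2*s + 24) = (s^3 + 5*s^2 - s - 5)/(s^3 - 5*s^2 - 2*s + 24)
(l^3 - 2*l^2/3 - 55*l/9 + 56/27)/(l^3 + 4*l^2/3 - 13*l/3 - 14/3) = (l^2 - 3*l + 8/9)/(l^2 - l - 2)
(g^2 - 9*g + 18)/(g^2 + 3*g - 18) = (g - 6)/(g + 6)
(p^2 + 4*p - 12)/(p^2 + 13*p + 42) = (p - 2)/(p + 7)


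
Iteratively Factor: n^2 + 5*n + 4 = (n + 1)*(n + 4)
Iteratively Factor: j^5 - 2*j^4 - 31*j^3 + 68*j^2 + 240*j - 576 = (j - 3)*(j^4 + j^3 - 28*j^2 - 16*j + 192) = (j - 4)*(j - 3)*(j^3 + 5*j^2 - 8*j - 48) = (j - 4)*(j - 3)*(j + 4)*(j^2 + j - 12) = (j - 4)*(j - 3)^2*(j + 4)*(j + 4)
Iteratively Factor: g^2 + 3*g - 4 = (g - 1)*(g + 4)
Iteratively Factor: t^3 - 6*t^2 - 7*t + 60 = (t + 3)*(t^2 - 9*t + 20) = (t - 4)*(t + 3)*(t - 5)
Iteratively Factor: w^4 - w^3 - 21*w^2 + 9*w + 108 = (w - 3)*(w^3 + 2*w^2 - 15*w - 36) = (w - 3)*(w + 3)*(w^2 - w - 12) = (w - 3)*(w + 3)^2*(w - 4)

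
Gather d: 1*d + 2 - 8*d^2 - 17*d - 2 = -8*d^2 - 16*d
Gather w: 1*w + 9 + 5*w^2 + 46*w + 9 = 5*w^2 + 47*w + 18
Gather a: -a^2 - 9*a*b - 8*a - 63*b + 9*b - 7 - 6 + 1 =-a^2 + a*(-9*b - 8) - 54*b - 12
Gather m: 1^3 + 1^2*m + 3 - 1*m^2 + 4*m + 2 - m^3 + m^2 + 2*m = -m^3 + 7*m + 6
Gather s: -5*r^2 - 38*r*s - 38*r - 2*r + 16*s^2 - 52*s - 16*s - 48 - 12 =-5*r^2 - 40*r + 16*s^2 + s*(-38*r - 68) - 60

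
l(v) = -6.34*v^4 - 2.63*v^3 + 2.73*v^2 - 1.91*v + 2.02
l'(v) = -25.36*v^3 - 7.89*v^2 + 5.46*v - 1.91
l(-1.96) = -57.51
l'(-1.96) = 148.03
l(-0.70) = 4.07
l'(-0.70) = -0.90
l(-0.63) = 3.97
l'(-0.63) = -2.14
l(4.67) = -3230.70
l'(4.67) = -2731.34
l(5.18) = -4864.83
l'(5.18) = -3710.17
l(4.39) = -2531.03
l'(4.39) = -2275.57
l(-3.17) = -520.93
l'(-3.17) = 709.34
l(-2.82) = -312.85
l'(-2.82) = 488.67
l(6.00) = -8695.88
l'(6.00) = -5730.95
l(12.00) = -135638.66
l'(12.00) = -44894.63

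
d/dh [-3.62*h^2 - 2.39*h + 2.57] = -7.24*h - 2.39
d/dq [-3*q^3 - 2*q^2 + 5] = q*(-9*q - 4)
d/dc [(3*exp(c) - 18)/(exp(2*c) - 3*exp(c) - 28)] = 3*(-(exp(c) - 6)*(2*exp(c) - 3) + exp(2*c) - 3*exp(c) - 28)*exp(c)/(-exp(2*c) + 3*exp(c) + 28)^2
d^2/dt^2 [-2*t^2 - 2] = -4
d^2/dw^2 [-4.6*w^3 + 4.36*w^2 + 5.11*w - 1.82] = 8.72 - 27.6*w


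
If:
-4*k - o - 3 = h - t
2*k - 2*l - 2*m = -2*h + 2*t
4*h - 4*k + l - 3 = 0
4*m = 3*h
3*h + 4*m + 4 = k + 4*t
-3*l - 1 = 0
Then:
No Solution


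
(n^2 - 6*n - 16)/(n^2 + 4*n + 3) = (n^2 - 6*n - 16)/(n^2 + 4*n + 3)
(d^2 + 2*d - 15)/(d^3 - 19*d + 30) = 1/(d - 2)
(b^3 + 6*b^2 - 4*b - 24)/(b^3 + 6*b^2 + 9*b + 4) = (b^3 + 6*b^2 - 4*b - 24)/(b^3 + 6*b^2 + 9*b + 4)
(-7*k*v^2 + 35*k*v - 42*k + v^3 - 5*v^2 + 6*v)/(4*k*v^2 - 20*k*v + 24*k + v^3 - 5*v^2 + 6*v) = (-7*k + v)/(4*k + v)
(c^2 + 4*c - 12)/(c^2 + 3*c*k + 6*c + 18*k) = (c - 2)/(c + 3*k)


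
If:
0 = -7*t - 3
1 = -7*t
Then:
No Solution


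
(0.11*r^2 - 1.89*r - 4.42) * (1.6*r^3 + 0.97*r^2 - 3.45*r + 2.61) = 0.176*r^5 - 2.9173*r^4 - 9.2848*r^3 + 2.5202*r^2 + 10.3161*r - 11.5362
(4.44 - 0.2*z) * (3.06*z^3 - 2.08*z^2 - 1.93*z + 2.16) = -0.612*z^4 + 14.0024*z^3 - 8.8492*z^2 - 9.0012*z + 9.5904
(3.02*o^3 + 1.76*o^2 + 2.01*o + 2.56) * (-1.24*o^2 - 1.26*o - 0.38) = -3.7448*o^5 - 5.9876*o^4 - 5.8576*o^3 - 6.3758*o^2 - 3.9894*o - 0.9728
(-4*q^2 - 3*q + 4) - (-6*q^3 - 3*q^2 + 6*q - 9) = 6*q^3 - q^2 - 9*q + 13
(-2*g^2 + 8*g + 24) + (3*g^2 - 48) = g^2 + 8*g - 24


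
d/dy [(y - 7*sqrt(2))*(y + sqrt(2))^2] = 3*y^2 - 10*sqrt(2)*y - 26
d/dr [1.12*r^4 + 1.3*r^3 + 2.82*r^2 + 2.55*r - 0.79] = 4.48*r^3 + 3.9*r^2 + 5.64*r + 2.55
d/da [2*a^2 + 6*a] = 4*a + 6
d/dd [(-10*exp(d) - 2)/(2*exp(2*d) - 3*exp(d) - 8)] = (20*exp(2*d) + 8*exp(d) + 74)*exp(d)/(4*exp(4*d) - 12*exp(3*d) - 23*exp(2*d) + 48*exp(d) + 64)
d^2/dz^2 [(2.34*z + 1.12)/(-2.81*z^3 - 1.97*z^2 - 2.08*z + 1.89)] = (-110.861244*z^5 - 183.844812*z^4 - 90.008692*z^3 - 214.486776*z^2 - 115.500252*z - 36.429344)/(22.188041*z^9 + 46.665951*z^8 + 81.987651*z^7 + 31.960022*z^6 - 2.08646999999999*z^5 - 62.715711*z^4 - 7.35506899999999*z^3 - 3.419577*z^2 + 22.289904*z - 6.751269)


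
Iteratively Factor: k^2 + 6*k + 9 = (k + 3)*(k + 3)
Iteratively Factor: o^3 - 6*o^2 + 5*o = (o - 5)*(o^2 - o) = (o - 5)*(o - 1)*(o)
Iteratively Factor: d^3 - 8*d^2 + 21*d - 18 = (d - 3)*(d^2 - 5*d + 6) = (d - 3)^2*(d - 2)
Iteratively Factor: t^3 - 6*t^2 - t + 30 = (t - 5)*(t^2 - t - 6) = (t - 5)*(t - 3)*(t + 2)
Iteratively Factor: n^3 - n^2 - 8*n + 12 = (n - 2)*(n^2 + n - 6) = (n - 2)^2*(n + 3)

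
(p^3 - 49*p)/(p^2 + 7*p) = p - 7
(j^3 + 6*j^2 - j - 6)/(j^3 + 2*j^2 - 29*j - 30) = (j - 1)/(j - 5)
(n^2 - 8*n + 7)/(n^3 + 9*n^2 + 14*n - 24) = (n - 7)/(n^2 + 10*n + 24)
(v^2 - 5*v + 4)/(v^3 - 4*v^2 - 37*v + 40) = (v - 4)/(v^2 - 3*v - 40)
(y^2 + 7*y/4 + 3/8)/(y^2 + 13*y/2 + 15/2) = (y + 1/4)/(y + 5)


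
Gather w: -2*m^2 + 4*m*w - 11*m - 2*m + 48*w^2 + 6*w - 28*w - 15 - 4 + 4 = -2*m^2 - 13*m + 48*w^2 + w*(4*m - 22) - 15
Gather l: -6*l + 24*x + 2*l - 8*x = -4*l + 16*x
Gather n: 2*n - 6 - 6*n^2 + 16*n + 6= -6*n^2 + 18*n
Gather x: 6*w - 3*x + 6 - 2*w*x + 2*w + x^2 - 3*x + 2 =8*w + x^2 + x*(-2*w - 6) + 8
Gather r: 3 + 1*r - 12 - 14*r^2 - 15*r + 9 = -14*r^2 - 14*r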